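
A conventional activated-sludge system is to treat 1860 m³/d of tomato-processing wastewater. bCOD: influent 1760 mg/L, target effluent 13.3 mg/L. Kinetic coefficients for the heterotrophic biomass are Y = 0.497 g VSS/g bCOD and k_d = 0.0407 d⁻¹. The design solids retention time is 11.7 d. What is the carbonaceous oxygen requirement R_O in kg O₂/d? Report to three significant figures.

The observed yield is Y_obs = Y/(1 + k_d·θ_c) = 0.497 / (1 + 0.0407 × 11.7) = 0.497 / 1.476 = 0.3367 g VSS per g bCOD removed.
ΔS = 1760 − 13.3 = 1747 mg/L, so the substrate removal rate is 1860 × 1747/1000 = 3249 kg bCOD/d.
P_X = Y_obs·Q·(S₀ − S) = 0.3367 × 3249 = 1094 kg VSS/d.
R_O = Q·ΔS − 1.42 P_X = 3249 − 1553 = 1696 kg O₂/d.

R_O ≈ 1700 kg O₂/d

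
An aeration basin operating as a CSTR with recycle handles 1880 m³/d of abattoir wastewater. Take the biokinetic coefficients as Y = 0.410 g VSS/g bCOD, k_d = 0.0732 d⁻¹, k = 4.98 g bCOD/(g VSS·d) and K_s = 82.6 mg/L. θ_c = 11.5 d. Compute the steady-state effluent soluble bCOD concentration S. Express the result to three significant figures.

S ≈ 7.03 mg/L

Effluent substrate depends only on kinetics and SRT: S = K_s(1 + k_d θ_c) / [θ_c(Yk − k_d) − 1] = 82.6 × (1 + 0.0732 × 11.5) / [11.5 × (0.410 × 4.98 − 0.0732) − 1] = 152.1 / 21.64 = 7.031 mg/L.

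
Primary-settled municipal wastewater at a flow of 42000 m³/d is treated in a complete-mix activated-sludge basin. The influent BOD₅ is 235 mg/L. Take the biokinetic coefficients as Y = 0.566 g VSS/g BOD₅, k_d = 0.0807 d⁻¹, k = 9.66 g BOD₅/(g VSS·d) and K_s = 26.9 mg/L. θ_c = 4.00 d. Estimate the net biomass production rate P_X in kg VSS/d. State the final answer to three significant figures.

For a completely mixed reactor with recycle the Lawrence–McCarty relation gives S = K_s·(1 + k_d·θ_c) / [θ_c·(Y·k − k_d) − 1] = 26.9 × (1 + 0.0807 × 4.00) / [4.00 × (0.566 × 9.66 − 0.0807) − 1] = 35.58 / 20.55 = 1.732 mg/L.
Y_obs = Y / (1 + k_d θ_c) = 0.566 / (1 + 0.0807 × 4.00) = 0.566 / 1.323 = 0.4279.
Mass of BOD₅ removed per day: Q(S₀ − S) = 42000 × 233.3 g/m³ = 9797 kg/d.
So the net sludge growth is P_X = 0.4279 × 9797 = 4192 kg VSS/d.

P_X ≈ 4190 kg VSS/d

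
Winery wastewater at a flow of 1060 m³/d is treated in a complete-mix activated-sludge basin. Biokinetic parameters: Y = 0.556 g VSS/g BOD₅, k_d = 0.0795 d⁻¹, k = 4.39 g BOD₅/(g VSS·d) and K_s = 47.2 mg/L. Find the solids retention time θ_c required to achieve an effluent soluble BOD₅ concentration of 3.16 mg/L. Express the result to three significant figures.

θ_c ≈ 13.6 d

From 1/θ_c = Y·k·S/(K_s + S) − k_d: Y·k·S/(K_s+S) = 0.556 × 4.39 × 3.16 / (47.2 + 3.16) = 0.1532 d⁻¹.
1/θ_c = 0.1532 − 0.0795 = 0.07366 d⁻¹, so θ_c = 13.58 d.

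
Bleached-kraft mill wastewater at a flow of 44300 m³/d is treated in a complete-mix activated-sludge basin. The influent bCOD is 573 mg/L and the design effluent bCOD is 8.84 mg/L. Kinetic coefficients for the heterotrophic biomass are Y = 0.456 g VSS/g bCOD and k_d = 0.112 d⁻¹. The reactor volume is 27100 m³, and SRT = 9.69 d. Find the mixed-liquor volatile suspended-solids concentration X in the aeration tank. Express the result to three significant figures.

X ≈ 1950 mg/L

From V·X·(1 + k_d·θ_c) = Y·Q·(S₀ − S)·θ_c: X = 0.456 × 44300 × (573 − 8.84) × 9.69 / [27100 × (1 + 0.112 × 9.69)] = 1954 mg/L.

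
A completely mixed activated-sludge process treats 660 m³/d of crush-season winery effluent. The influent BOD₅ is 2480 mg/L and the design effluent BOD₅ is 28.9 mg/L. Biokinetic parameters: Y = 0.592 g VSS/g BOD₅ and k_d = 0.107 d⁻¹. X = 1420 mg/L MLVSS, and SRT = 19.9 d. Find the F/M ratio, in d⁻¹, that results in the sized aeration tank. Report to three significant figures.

F/M ≈ 0.269 d⁻¹

From the SRT design equation V = Y Q (S₀−S) θ_c / [X (1 + k_d θ_c)] = 0.592 × 660 × (2480 − 28.9) × 19.9 / [1420 × (1 + 0.107 × 19.9)] = 1.91×10^7 / 4444 = 4289 m³.
F/M = Q·S₀ / (V·X) = 660 × 2480 / (4289 × 1420) = 0.2688 g BOD₅·(g VSS·d)⁻¹.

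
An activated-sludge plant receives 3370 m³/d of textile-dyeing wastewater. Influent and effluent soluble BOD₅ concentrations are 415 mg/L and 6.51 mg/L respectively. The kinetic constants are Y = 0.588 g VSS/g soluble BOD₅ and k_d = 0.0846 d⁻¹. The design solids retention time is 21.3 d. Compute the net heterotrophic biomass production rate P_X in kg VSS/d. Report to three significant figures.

The observed yield is Y_obs = Y/(1 + k_d·θ_c) = 0.588 / (1 + 0.0846 × 21.3) = 0.588 / 2.802 = 0.2099 g VSS per g soluble BOD₅ removed.
Mass of soluble BOD₅ removed per day: Q(S₀ − S) = 3370 × 408.5 g/m³ = 1377 kg/d.
P_X = Y_obs · Q(S₀ − S) = 0.2099 × 1377 = 288.9 kg VSS/d.

P_X ≈ 289 kg VSS/d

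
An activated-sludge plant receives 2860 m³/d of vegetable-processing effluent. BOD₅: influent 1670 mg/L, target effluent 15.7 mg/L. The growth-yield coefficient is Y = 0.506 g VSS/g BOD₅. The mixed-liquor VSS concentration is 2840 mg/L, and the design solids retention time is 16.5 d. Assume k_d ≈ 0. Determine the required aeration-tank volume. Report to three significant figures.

Biomass mass balance (decay neglected): V·X = Y·Q·(S₀ − S)·θ_c, so V = 0.506 × 2860 × (1670 − 15.7) × 16.5 / 2840 = 13909 m³.

V ≈ 13900 m³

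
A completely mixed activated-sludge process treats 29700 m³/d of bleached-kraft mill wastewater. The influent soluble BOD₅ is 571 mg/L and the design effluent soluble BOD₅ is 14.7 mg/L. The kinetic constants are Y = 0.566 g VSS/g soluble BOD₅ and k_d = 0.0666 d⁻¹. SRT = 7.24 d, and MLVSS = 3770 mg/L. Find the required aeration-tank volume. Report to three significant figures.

Rearranging the biomass balance for a CMAS with decay, V = Y·Q·ΔS·θ_c / [X·(1+k_d θ_c)] = 0.566 × 29700 × (571 − 14.7) × 7.24 / [3770 × (1 + 0.0666 × 7.24)] = 6.77×10^7 / 5588 = 12116 m³.

V ≈ 12100 m³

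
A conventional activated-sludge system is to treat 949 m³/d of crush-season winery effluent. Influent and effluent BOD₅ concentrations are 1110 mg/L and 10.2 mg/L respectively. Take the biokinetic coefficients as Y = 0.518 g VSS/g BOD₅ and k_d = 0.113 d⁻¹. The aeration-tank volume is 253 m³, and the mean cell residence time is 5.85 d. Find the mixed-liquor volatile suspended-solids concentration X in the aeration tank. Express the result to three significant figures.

X ≈ 7530 mg/L

X = Y·Q·ΔS·θ_c / [V·(1 + k_d θ_c)] = 0.518 × 949 × (1110 − 10.2) × 5.85 / [253 × (1 + 0.113 × 5.85)] = 7526 mg/L.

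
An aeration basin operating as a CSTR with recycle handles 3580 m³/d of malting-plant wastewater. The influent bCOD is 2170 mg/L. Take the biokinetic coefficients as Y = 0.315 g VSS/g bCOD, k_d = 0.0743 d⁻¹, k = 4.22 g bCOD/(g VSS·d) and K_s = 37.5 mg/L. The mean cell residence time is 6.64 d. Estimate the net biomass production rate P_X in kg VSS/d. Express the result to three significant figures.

P_X ≈ 1630 kg VSS/d

From the Monod/SRT balance for a CMAS, S = K_s·(1+k_d θ_c)/[θ_c·(Y k − k_d) − 1] = 37.5 × (1 + 0.0743 × 6.64) / [6.64 × (0.315 × 4.22 − 0.0743) − 1] = 56.00 / 7.333 = 7.637 mg/L.
Observed yield with endogenous decay: Y_obs = Y / (1 + k_d·θ_c) = 0.315 / (1 + 0.0743 × 6.64) = 0.315 / 1.493 = 0.2109 g VSS/g bCOD.
Substrate removed = Q·(S₀ − S) = 3580 m³/d × (2170 − 7.64) g/m³ = 7.74×10^6 g/d = 7741 kg/d.
P_X = Y_obs · Q(S₀ − S) = 0.2109 × 7741 = 1633 kg VSS/d.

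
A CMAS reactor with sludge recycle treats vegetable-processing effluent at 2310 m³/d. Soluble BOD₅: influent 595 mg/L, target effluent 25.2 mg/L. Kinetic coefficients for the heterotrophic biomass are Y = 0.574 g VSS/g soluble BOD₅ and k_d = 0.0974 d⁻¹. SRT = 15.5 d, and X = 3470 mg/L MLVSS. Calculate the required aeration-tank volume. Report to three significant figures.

V ≈ 1340 m³

From the SRT design equation V = Y Q (S₀−S) θ_c / [X (1 + k_d θ_c)] = 0.574 × 2310 × (595 − 25.2) × 15.5 / [3470 × (1 + 0.0974 × 15.5)] = 1.17×10^7 / 8709 = 1345 m³.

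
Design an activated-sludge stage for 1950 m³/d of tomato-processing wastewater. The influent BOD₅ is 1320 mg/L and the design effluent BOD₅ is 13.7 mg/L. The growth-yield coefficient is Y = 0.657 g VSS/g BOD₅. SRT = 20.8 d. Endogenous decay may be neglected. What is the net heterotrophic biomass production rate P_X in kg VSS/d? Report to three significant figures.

P_X ≈ 1670 kg VSS/d

Since k_d ≈ 0, Y_obs = Y = 0.657 g VSS/g BOD₅.
Substrate removed = Q·(S₀ − S) = 1950 m³/d × (1320 − 13.7) g/m³ = 2.55×10^6 g/d = 2547 kg/d.
P_X = Y_obs · Q(S₀ − S) = 0.6570 × 2547 = 1674 kg VSS/d.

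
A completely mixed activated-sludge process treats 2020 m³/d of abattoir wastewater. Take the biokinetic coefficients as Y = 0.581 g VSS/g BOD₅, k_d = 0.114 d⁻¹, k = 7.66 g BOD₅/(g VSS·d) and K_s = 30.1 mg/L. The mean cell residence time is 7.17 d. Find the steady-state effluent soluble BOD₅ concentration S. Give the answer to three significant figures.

S ≈ 1.82 mg/L

From the Monod/SRT balance for a CMAS, S = K_s·(1+k_d θ_c)/[θ_c·(Y k − k_d) − 1] = 30.1 × (1 + 0.114 × 7.17) / [7.17 × (0.581 × 7.66 − 0.114) − 1] = 54.70 / 30.09 = 1.818 mg/L.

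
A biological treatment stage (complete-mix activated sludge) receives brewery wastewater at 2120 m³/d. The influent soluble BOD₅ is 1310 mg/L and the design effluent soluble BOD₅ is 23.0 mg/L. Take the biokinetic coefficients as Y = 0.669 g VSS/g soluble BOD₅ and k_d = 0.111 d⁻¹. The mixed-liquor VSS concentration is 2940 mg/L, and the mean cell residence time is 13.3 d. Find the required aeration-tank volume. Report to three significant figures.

V ≈ 3330 m³

From the SRT design equation V = Y Q (S₀−S) θ_c / [X (1 + k_d θ_c)] = 0.669 × 2120 × (1310 − 23.0) × 13.3 / [2940 × (1 + 0.111 × 13.3)] = 2.43×10^7 / 7280 = 3335 m³.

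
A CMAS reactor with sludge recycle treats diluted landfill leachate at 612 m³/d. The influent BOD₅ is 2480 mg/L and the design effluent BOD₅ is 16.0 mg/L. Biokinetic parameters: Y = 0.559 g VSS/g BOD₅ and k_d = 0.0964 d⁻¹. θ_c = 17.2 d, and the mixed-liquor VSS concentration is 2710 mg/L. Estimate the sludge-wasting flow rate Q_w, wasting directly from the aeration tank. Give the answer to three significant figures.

Q_w ≈ 117 m³/d

Steady-state biomass mass balance: V·X·(1 + k_d·θ_c) = Y·Q·(S₀ − S)·θ_c, so V = 0.559 × 612 × (2480 − 16.0) × 17.2 / [2710 × (1 + 0.0964 × 17.2)] = 1.45×10^7 / 7203 = 2013 m³.
For wasting at MLVSS concentration, Q_w = V/θ_c = 2013/17.2 = 117.0 m³/d.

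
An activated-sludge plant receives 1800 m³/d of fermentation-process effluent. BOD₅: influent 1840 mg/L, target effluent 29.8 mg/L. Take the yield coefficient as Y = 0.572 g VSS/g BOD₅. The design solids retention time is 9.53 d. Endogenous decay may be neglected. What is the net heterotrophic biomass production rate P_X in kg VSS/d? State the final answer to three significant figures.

With endogenous decay neglected, the observed yield equals the true yield: Y_obs = Y = 0.572 g VSS/g BOD₅.
Q·(S₀ − S) = 1800 × (1840 − 29.8) × 10⁻³ = 3258 kg/d removed.
Biomass produced: P_X = Y_obs·Q·ΔS = 0.5720 × 3258 ≈ 1864 kg VSS/d.

P_X ≈ 1860 kg VSS/d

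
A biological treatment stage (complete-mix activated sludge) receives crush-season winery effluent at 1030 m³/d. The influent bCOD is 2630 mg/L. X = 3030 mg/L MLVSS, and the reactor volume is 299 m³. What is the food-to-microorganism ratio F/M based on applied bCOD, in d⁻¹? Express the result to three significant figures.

F/M ≈ 2.99 d⁻¹

F/M = applied load / biomass = Q·S₀/(V·X) = 1030 × 2630 / (299.0 × 3030) = 2.990 d⁻¹.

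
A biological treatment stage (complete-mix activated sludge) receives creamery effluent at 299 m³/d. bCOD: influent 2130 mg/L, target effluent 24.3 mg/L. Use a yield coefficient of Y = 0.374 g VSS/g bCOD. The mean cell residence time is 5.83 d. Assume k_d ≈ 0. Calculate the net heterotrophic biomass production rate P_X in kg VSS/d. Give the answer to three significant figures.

P_X ≈ 235 kg VSS/d

No decay correction is needed, so Y_obs = Y = 0.374.
Substrate removed = Q·(S₀ − S) = 299 m³/d × (2130 − 24.3) g/m³ = 6.3×10^5 g/d = 629.6 kg/d.
Biomass produced: P_X = Y_obs·Q·ΔS = 0.3740 × 629.6 ≈ 235.5 kg VSS/d.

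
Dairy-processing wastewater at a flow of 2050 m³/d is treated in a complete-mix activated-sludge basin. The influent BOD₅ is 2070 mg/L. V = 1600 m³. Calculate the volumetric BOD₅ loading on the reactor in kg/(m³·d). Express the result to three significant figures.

Applied BOD₅ load per unit volume = Q·S₀/V = (2050 × 2070/1000)/1600 = 2.652 kg BOD₅·m⁻³·d⁻¹.

L_v ≈ 2.65 kg BOD₅/(m³·d)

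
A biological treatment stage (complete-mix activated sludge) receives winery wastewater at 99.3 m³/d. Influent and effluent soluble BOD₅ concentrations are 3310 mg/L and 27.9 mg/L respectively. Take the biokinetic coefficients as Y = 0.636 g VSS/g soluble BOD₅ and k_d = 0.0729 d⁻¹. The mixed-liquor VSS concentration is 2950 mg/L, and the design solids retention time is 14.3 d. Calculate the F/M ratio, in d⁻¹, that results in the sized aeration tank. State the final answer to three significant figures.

F/M ≈ 0.226 d⁻¹

From the SRT design equation V = Y Q (S₀−S) θ_c / [X (1 + k_d θ_c)] = 0.636 × 99.3 × (3310 − 27.9) × 14.3 / [2950 × (1 + 0.0729 × 14.3)] = 2.96×10^6 / 6025 = 491.9 m³.
F/M = applied load / biomass = Q·S₀/(V·X) = 99.3 × 3310 / (491.9 × 2950) = 0.2265 d⁻¹.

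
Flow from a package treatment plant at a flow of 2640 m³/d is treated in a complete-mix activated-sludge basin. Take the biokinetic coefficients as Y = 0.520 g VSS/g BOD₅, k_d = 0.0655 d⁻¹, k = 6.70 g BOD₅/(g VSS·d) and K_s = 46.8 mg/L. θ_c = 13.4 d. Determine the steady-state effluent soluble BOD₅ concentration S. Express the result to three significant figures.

S ≈ 1.96 mg/L

For a completely mixed reactor with recycle the Lawrence–McCarty relation gives S = K_s·(1 + k_d·θ_c) / [θ_c·(Y·k − k_d) − 1] = 46.8 × (1 + 0.0655 × 13.4) / [13.4 × (0.520 × 6.70 − 0.0655) − 1] = 87.88 / 44.81 = 1.961 mg/L.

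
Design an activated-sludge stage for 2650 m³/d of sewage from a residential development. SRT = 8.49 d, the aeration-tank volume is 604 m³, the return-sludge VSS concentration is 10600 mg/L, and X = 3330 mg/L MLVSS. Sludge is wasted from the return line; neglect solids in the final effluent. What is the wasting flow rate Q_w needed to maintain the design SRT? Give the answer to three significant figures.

Q_w ≈ 22.3 m³/d

Wasting from the return line (neglecting effluent solids): Q_w = V·X / (θ_c·X_r) = 604.0 × 3330 / (8.49 × 10600) = 22.35 m³/d.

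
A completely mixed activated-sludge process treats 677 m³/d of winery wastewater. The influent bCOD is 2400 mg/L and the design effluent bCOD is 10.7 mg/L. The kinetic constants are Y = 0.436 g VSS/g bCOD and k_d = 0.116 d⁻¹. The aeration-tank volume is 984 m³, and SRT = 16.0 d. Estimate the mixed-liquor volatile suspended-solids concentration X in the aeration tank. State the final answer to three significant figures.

X ≈ 4020 mg/L

X = Y·Q·ΔS·θ_c / [V·(1 + k_d θ_c)] = 0.436 × 677 × (2400 − 10.7) × 16.0 / [984 × (1 + 0.116 × 16.0)] = 4015 mg/L.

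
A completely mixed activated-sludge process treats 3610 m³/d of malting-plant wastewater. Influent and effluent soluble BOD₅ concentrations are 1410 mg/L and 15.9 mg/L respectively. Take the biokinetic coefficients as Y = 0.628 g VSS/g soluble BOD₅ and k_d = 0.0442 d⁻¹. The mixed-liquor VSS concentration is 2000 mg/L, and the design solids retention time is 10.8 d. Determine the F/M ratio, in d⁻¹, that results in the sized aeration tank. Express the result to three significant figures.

F/M ≈ 0.220 d⁻¹

From the SRT design equation V = Y Q (S₀−S) θ_c / [X (1 + k_d θ_c)] = 0.628 × 3610 × (1410 − 15.9) × 10.8 / [2000 × (1 + 0.0442 × 10.8)] = 3.41×10^7 / 2955 = 11552 m³.
F/M = applied load / biomass = Q·S₀/(V·X) = 3610 × 1410 / (11552 × 2000) = 0.2203 d⁻¹.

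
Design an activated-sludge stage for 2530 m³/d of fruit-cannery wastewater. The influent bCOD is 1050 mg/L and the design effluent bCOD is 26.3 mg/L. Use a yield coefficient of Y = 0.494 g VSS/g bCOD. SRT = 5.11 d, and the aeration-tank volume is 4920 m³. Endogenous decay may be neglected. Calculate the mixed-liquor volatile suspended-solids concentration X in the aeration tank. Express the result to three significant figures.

X = Y·Q·ΔS·θ_c / V = 0.494 × 2530 × (1050 − 26.3) × 5.11 / 4920 = 1329 mg/L.

X ≈ 1330 mg/L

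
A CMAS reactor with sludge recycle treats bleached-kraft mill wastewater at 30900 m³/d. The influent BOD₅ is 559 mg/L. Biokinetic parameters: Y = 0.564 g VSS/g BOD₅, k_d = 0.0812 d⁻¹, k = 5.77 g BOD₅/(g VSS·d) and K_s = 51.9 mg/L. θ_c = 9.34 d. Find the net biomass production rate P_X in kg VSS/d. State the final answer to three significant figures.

P_X ≈ 5510 kg VSS/d

For a completely mixed reactor with recycle the Lawrence–McCarty relation gives S = K_s·(1 + k_d·θ_c) / [θ_c·(Y·k − k_d) − 1] = 51.9 × (1 + 0.0812 × 9.34) / [9.34 × (0.564 × 5.77 − 0.0812) − 1] = 91.26 / 28.64 = 3.187 mg/L.
The observed yield is Y_obs = Y/(1 + k_d·θ_c) = 0.564 / (1 + 0.0812 × 9.34) = 0.564 / 1.758 = 0.3207 g VSS per g BOD₅ removed.
Substrate removed = Q·(S₀ − S) = 30900 m³/d × (559 − 3.19) g/m³ = 1.72×10^7 g/d = 17175 kg/d.
Biomass produced: P_X = Y_obs·Q·ΔS = 0.3207 × 17175 ≈ 5509 kg VSS/d.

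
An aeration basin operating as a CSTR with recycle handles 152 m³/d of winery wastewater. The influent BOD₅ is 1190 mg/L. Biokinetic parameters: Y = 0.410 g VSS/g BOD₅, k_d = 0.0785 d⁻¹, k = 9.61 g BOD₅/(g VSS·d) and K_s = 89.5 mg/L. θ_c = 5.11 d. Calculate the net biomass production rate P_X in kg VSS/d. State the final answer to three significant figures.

From the Monod/SRT balance for a CMAS, S = K_s·(1+k_d θ_c)/[θ_c·(Y k − k_d) − 1] = 89.5 × (1 + 0.0785 × 5.11) / [5.11 × (0.410 × 9.61 − 0.0785) − 1] = 125.4 / 18.73 = 6.694 mg/L.
The observed yield is Y_obs = Y/(1 + k_d·θ_c) = 0.410 / (1 + 0.0785 × 5.11) = 0.410 / 1.401 = 0.2926 g VSS per g BOD₅ removed.
ΔS = 1190 − 6.69 = 1183 mg/L, so the substrate removal rate is 152 × 1183/1000 = 179.9 kg BOD₅/d.
Net biomass production P_X = Y_obs × Q·(S₀ − S) = 0.2926 × 179.9 = 52.63 kg VSS/d.

P_X ≈ 52.6 kg VSS/d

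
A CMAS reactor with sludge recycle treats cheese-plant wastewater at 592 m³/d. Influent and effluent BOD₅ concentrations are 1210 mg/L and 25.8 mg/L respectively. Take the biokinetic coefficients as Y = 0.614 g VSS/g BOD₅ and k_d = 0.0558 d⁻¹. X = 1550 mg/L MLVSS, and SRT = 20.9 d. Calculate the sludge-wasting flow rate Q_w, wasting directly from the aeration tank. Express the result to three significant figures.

Q_w ≈ 128 m³/d

From the SRT design equation V = Y Q (S₀−S) θ_c / [X (1 + k_d θ_c)] = 0.614 × 592 × (1210 − 25.8) × 20.9 / [1550 × (1 + 0.0558 × 20.9)] = 9×10^6 / 3358 = 2679 m³.
For wasting at MLVSS concentration, Q_w = V/θ_c = 2679/20.9 = 128.2 m³/d.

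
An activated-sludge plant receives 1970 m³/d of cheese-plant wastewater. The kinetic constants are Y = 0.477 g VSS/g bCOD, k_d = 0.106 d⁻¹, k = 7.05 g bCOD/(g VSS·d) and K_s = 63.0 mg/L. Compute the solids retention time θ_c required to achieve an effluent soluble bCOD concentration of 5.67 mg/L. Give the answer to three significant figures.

θ_c ≈ 5.83 d

At the target effluent, Y k S/(K_s+S) = 0.477×7.05×5.67/68.67 = 0.2777 d⁻¹.
1/θ_c = 0.2777 − 0.106 = 0.1717 d⁻¹, so θ_c = 5.825 d.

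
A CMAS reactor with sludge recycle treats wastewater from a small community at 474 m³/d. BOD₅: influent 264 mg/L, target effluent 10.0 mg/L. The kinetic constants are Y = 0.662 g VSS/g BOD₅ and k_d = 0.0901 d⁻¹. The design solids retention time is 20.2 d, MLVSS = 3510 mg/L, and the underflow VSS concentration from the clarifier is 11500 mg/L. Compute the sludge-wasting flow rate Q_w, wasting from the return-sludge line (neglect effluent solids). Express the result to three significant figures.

Steady-state biomass mass balance: V·X·(1 + k_d·θ_c) = Y·Q·(S₀ − S)·θ_c, so V = 0.662 × 474 × (264 − 10.0) × 20.2 / [3510 × (1 + 0.0901 × 20.2)] = 1.61×10^6 / 9898 = 162.7 m³.
Q_w = (V·X)/(θ_c X_r) = 162.7 × 3510 / (20.2 × 11500) = 2.458 m³/d.

Q_w ≈ 2.46 m³/d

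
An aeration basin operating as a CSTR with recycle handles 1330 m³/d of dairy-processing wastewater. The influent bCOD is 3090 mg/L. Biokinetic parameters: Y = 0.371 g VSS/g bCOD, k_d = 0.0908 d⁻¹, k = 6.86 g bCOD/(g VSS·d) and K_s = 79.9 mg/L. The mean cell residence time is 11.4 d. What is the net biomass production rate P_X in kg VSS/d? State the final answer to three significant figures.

P_X ≈ 748 kg VSS/d

From the Monod/SRT balance for a CMAS, S = K_s·(1+k_d θ_c)/[θ_c·(Y k − k_d) − 1] = 79.9 × (1 + 0.0908 × 11.4) / [11.4 × (0.371 × 6.86 − 0.0908) − 1] = 162.6 / 26.98 = 6.027 mg/L.
Y_obs = Y / (1 + k_d θ_c) = 0.371 / (1 + 0.0908 × 11.4) = 0.371 / 2.035 = 0.1823.
Mass of bCOD removed per day: Q(S₀ − S) = 1330 × 3084 g/m³ = 4102 kg/d.
So the net sludge growth is P_X = 0.1823 × 4102 = 747.7 kg VSS/d.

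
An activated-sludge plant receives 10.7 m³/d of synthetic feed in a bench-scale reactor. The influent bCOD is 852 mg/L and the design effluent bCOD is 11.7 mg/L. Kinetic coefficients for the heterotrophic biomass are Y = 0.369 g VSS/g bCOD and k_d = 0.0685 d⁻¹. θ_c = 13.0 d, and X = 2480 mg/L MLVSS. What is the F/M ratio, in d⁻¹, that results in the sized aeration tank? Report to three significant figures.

F/M ≈ 0.400 d⁻¹

Rearranging the biomass balance for a CMAS with decay, V = Y·Q·ΔS·θ_c / [X·(1+k_d θ_c)] = 0.369 × 10.7 × (852 − 11.7) × 13.0 / [2480 × (1 + 0.0685 × 13.0)] = 4.31×10^4 / 4688 = 9.199 m³.
F/M = applied load / biomass = Q·S₀/(V·X) = 10.7 × 852 / (9.199 × 2480) = 0.3996 d⁻¹.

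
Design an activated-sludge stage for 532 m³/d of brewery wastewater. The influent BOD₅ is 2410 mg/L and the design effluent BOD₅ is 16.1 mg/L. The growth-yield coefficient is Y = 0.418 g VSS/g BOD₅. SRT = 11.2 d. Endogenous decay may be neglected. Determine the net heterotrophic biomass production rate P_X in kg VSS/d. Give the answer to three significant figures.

With endogenous decay neglected, the observed yield equals the true yield: Y_obs = Y = 0.418 g VSS/g BOD₅.
Q·(S₀ − S) = 532 × (2410 − 16.1) × 10⁻³ = 1274 kg/d removed.
P_X = Y_obs · Q(S₀ − S) = 0.4180 × 1274 = 532.3 kg VSS/d.

P_X ≈ 532 kg VSS/d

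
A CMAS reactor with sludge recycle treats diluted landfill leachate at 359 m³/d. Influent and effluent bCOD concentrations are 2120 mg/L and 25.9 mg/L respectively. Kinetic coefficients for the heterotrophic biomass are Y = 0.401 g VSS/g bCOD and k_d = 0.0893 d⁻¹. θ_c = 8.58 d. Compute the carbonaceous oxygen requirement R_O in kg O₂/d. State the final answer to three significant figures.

R_O ≈ 509 kg O₂/d

Correct the yield for decay: Y_obs = Y/(1 + k_d θ_c) = 0.401 / (1 + 0.0893 × 8.58) = 0.401 / 1.766 = 0.2270.
ΔS = 2120 − 25.9 = 2094 mg/L, so the substrate removal rate is 359 × 2094/1000 = 751.8 kg bCOD/d.
P_X = Y_obs·Q·(S₀ − S) = 0.2270 × 751.8 = 170.7 kg VSS/d.
R_O = Q·ΔS − 1.42 P_X = 751.8 − 242.4 = 509.4 kg O₂/d.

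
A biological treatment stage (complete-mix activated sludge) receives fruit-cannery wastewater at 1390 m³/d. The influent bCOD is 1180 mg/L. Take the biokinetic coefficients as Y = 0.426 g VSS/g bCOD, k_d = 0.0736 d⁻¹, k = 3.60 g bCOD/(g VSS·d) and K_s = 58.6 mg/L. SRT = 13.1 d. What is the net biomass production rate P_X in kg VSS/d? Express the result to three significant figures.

P_X ≈ 354 kg VSS/d

Effluent substrate depends only on kinetics and SRT: S = K_s(1 + k_d θ_c) / [θ_c(Yk − k_d) − 1] = 58.6 × (1 + 0.0736 × 13.1) / [13.1 × (0.426 × 3.60 − 0.0736) − 1] = 115.1 / 18.13 = 6.350 mg/L.
Correct the yield for decay: Y_obs = Y/(1 + k_d θ_c) = 0.426 / (1 + 0.0736 × 13.1) = 0.426 / 1.964 = 0.2169.
ΔS = 1180 − 6.35 = 1174 mg/L, so the substrate removal rate is 1390 × 1174/1000 = 1631 kg bCOD/d.
P_X = Y_obs · Q(S₀ − S) = 0.2169 × 1631 = 353.8 kg VSS/d.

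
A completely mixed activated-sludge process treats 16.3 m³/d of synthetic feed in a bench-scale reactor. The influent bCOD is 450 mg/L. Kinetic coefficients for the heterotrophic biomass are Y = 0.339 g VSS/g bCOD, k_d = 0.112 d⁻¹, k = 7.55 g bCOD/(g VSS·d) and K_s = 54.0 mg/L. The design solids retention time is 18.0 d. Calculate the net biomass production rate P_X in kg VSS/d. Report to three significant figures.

P_X ≈ 0.818 kg VSS/d

For a completely mixed reactor with recycle the Lawrence–McCarty relation gives S = K_s·(1 + k_d·θ_c) / [θ_c·(Y·k − k_d) − 1] = 54.0 × (1 + 0.112 × 18.0) / [18.0 × (0.339 × 7.55 − 0.112) − 1] = 162.9 / 43.05 = 3.783 mg/L.
Y_obs = Y / (1 + k_d θ_c) = 0.339 / (1 + 0.112 × 18.0) = 0.339 / 3.016 = 0.1124.
ΔS = 450 − 3.78 = 446.2 mg/L, so the substrate removal rate is 16.3 × 446.2/1000 = 7.273 kg bCOD/d.
So the net sludge growth is P_X = 0.1124 × 7.273 = 0.8175 kg VSS/d.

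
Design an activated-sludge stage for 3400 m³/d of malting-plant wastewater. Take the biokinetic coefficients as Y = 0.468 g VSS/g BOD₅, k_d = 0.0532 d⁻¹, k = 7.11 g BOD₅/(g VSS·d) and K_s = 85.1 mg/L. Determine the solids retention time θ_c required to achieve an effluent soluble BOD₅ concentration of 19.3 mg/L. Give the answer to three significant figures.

θ_c ≈ 1.78 d

At the target effluent, Y k S/(K_s+S) = 0.468×7.11×19.3/104.4 = 0.6151 d⁻¹.
1/θ_c = 0.6151 − 0.0532 = 0.5619 d⁻¹, so θ_c = 1.780 d.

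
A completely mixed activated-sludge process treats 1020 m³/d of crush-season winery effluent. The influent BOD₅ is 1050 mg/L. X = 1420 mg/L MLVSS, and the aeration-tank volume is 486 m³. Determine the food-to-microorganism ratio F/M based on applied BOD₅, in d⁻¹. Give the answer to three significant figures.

Food-to-microorganism ratio F/M = Q S₀ / (V X) = 1020 × 1050 / (486.0 × 1420) = 1.552 d⁻¹.

F/M ≈ 1.55 d⁻¹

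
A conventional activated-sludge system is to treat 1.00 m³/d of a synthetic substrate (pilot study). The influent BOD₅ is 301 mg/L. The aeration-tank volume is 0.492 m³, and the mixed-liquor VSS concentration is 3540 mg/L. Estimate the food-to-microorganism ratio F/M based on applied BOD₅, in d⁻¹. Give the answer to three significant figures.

F/M ≈ 0.173 d⁻¹

F/M = Q·S₀ / (V·X) = 1.00 × 301 / (0.4920 × 3540) = 0.1728 g BOD₅·(g VSS·d)⁻¹.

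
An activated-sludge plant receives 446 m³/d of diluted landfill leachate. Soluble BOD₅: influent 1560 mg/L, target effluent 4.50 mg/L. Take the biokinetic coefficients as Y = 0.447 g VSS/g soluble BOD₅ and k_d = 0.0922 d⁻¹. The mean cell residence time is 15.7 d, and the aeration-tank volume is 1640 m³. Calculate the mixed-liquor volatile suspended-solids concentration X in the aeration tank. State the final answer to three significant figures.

From V·X·(1 + k_d·θ_c) = Y·Q·(S₀ − S)·θ_c: X = 0.447 × 446 × (1560 − 4.50) × 15.7 / [1640 × (1 + 0.0922 × 15.7)] = 1213 mg/L.

X ≈ 1210 mg/L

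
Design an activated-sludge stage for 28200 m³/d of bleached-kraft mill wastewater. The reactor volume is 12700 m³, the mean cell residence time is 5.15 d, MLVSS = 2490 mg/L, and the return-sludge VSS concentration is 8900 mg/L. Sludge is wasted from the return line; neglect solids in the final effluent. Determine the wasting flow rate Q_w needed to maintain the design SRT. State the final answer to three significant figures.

Q_w ≈ 690 m³/d

Q_w = (V·X)/(θ_c X_r) = 12700 × 2490 / (5.15 × 8900) = 689.9 m³/d.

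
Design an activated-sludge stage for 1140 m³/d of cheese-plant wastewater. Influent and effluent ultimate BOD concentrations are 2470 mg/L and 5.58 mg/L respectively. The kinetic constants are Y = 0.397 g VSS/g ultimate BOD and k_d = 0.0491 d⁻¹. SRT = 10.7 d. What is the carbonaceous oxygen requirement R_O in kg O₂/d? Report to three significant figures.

R_O ≈ 1770 kg O₂/d

The observed yield is Y_obs = Y/(1 + k_d·θ_c) = 0.397 / (1 + 0.0491 × 10.7) = 0.397 / 1.525 = 0.2603 g VSS per g ultimate BOD removed.
Substrate removed = Q·(S₀ − S) = 1140 m³/d × (2470 − 5.58) g/m³ = 2.81×10^6 g/d = 2809 kg/d.
P_X = Y_obs·Q·(S₀ − S) = 0.2603 × 2809 = 731.2 kg VSS/d.
R_O = Q·ΔS − 1.42 P_X = 2809 − 1038 = 1771 kg O₂/d.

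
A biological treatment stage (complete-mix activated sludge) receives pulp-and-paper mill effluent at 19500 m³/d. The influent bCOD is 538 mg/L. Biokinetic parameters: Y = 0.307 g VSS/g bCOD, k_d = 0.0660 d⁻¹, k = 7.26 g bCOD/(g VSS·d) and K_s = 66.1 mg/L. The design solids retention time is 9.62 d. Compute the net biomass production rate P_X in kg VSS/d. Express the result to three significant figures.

From the Monod/SRT balance for a CMAS, S = K_s·(1+k_d θ_c)/[θ_c·(Y k − k_d) − 1] = 66.1 × (1 + 0.0660 × 9.62) / [9.62 × (0.307 × 7.26 − 0.0660) − 1] = 108.1 / 19.81 = 5.456 mg/L.
Y_obs = Y / (1 + k_d θ_c) = 0.307 / (1 + 0.0660 × 9.62) = 0.307 / 1.635 = 0.1878.
Substrate removed = Q·(S₀ − S) = 19500 m³/d × (538 − 5.46) g/m³ = 1.04×10^7 g/d = 10385 kg/d.
Biomass produced: P_X = Y_obs·Q·ΔS = 0.1878 × 10385 ≈ 1950 kg VSS/d.

P_X ≈ 1950 kg VSS/d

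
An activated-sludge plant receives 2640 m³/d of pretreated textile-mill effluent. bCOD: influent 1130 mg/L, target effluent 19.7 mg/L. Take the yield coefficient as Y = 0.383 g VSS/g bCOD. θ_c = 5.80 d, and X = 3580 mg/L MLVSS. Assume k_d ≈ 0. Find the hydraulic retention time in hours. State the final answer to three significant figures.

With k_d = 0 the design equation reduces to V = Y Q (S₀−S) θ_c / X = 0.383 × 2640 × (1130 − 19.7) × 5.80 / 3580 = 1819 m³.
HRT = V/Q = 1819 m³ / 2640 m³·d⁻¹ = 0.6889 d × 24 = 16.53 h.

τ ≈ 16.5 h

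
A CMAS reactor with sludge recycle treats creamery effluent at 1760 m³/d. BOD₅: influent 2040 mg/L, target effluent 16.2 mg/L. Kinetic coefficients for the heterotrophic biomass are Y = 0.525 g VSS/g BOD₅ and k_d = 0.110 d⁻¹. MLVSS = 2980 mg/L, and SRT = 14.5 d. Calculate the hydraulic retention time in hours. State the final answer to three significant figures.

Steady-state biomass mass balance: V·X·(1 + k_d·θ_c) = Y·Q·(S₀ − S)·θ_c, so V = 0.525 × 1760 × (2040 − 16.2) × 14.5 / [2980 × (1 + 0.110 × 14.5)] = 2.71×10^7 / 7733 = 3506 m³.
Hydraulic retention time τ = V/Q = 3506 / 1760 = 1.992 d = 47.81 h.

τ ≈ 47.8 h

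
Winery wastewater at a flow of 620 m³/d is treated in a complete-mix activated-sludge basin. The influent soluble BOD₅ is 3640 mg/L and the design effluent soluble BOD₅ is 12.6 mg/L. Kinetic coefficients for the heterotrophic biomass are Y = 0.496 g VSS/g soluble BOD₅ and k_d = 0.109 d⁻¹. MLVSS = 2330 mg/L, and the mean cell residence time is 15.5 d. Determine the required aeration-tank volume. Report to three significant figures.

From the SRT design equation V = Y Q (S₀−S) θ_c / [X (1 + k_d θ_c)] = 0.496 × 620 × (3640 − 12.6) × 15.5 / [2330 × (1 + 0.109 × 15.5)] = 1.73×10^7 / 6267 = 2759 m³.

V ≈ 2760 m³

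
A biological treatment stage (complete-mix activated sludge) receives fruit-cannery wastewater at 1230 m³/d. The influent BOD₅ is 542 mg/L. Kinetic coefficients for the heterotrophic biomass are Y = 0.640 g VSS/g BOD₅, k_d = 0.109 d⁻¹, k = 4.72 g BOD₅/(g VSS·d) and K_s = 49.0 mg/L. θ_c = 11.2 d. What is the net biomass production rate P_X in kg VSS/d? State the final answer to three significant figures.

P_X ≈ 191 kg VSS/d

Effluent substrate depends only on kinetics and SRT: S = K_s(1 + k_d θ_c) / [θ_c(Yk − k_d) − 1] = 49.0 × (1 + 0.109 × 11.2) / [11.2 × (0.640 × 4.72 − 0.109) − 1] = 108.8 / 31.61 = 3.442 mg/L.
The observed yield is Y_obs = Y/(1 + k_d·θ_c) = 0.640 / (1 + 0.109 × 11.2) = 0.640 / 2.221 = 0.2882 g VSS per g BOD₅ removed.
Mass of BOD₅ removed per day: Q(S₀ − S) = 1230 × 538.6 g/m³ = 662.4 kg/d.
Biomass produced: P_X = Y_obs·Q·ΔS = 0.2882 × 662.4 ≈ 190.9 kg VSS/d.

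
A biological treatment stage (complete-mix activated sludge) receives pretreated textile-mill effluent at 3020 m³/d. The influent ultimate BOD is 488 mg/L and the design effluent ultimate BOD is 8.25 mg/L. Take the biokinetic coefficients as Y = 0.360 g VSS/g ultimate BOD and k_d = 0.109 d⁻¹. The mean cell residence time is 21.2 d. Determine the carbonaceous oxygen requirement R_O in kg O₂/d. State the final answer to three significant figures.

R_O ≈ 1230 kg O₂/d

Observed yield with endogenous decay: Y_obs = Y / (1 + k_d·θ_c) = 0.360 / (1 + 0.109 × 21.2) = 0.360 / 3.311 = 0.1087 g VSS/g ultimate BOD.
Q·(S₀ − S) = 3020 × (488 − 8.25) × 10⁻³ = 1449 kg/d removed.
Biomass synthesised: P_X = Y_obs × 1449 = 157.5 kg VSS/d.
R_O = Q·ΔS − 1.42 P_X = 1449 − 223.7 = 1225 kg O₂/d.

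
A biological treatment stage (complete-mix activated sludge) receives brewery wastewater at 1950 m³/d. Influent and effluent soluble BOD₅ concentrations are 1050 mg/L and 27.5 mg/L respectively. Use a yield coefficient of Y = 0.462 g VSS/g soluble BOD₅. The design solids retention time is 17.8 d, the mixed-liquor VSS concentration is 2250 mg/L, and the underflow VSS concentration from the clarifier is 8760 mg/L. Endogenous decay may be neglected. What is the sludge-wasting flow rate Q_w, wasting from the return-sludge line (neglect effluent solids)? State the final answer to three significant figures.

With k_d = 0 the design equation reduces to V = Y Q (S₀−S) θ_c / X = 0.462 × 1950 × (1050 − 27.5) × 17.8 / 2250 = 7287 m³.
θ_c = V·X/(Q_w·X_r) when wasting from the recycle, so Q_w = V·X/(θ_c·X_r) = 7287 × 2250 / (17.8 × 8760) = 105.2 m³/d.

Q_w ≈ 105 m³/d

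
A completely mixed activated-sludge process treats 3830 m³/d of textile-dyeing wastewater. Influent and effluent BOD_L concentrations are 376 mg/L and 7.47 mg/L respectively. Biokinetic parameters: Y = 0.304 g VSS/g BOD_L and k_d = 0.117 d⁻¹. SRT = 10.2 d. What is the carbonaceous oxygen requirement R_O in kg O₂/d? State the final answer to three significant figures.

R_O ≈ 1130 kg O₂/d

Y_obs = Y / (1 + k_d θ_c) = 0.304 / (1 + 0.117 × 10.2) = 0.304 / 2.193 = 0.1386.
Substrate removed = Q·(S₀ − S) = 3830 m³/d × (376 − 7.47) g/m³ = 1.41×10^6 g/d = 1411 kg/d.
Net sludge production P_X = 0.1386 × 1411 = 195.6 kg VSS/d.
R_O = Q·ΔS − 1.42 P_X = 1411 − 277.8 = 1134 kg O₂/d.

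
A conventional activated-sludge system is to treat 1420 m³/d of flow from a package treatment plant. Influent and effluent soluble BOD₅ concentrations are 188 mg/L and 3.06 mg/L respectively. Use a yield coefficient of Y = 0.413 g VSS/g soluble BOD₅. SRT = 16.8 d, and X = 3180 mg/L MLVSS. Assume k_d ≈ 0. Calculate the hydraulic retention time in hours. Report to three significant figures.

With k_d = 0 the design equation reduces to V = Y Q (S₀−S) θ_c / X = 0.413 × 1420 × (188 − 3.06) × 16.8 / 3180 = 573.0 m³.
τ = V/Q = 573.0/1420 = 0.4035 d, or 9.684 h.

τ ≈ 9.68 h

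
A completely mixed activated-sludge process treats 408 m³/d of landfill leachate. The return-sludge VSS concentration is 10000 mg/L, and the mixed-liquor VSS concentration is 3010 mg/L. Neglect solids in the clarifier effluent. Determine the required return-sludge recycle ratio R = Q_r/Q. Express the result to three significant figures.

R ≈ 0.431

Solids balance on the clarifier gives (1+R)X = R·X_r, so R = X/(X_r − X) = 3010 / (10000 − 3010) = 0.4306.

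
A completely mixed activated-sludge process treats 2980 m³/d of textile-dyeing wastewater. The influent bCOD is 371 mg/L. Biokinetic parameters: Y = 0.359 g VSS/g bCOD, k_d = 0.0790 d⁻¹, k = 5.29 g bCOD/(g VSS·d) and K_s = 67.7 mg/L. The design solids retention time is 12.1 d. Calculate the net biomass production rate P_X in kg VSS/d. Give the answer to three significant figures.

Effluent substrate depends only on kinetics and SRT: S = K_s(1 + k_d θ_c) / [θ_c(Yk − k_d) − 1] = 67.7 × (1 + 0.0790 × 12.1) / [12.1 × (0.359 × 5.29 − 0.0790) − 1] = 132.4 / 21.02 = 6.298 mg/L.
The observed yield is Y_obs = Y/(1 + k_d·θ_c) = 0.359 / (1 + 0.0790 × 12.1) = 0.359 / 1.956 = 0.1835 g VSS per g bCOD removed.
Q·(S₀ − S) = 2980 × (371 − 6.30) × 10⁻³ = 1087 kg/d removed.
Net biomass production P_X = Y_obs × Q·(S₀ − S) = 0.1835 × 1087 = 199.5 kg VSS/d.

P_X ≈ 199 kg VSS/d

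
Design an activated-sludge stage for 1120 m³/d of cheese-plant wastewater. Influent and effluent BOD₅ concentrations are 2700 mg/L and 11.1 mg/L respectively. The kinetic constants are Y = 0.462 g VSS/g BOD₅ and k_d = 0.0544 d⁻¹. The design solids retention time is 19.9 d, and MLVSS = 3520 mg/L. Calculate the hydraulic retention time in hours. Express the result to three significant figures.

τ ≈ 80.9 h

Steady-state biomass mass balance: V·X·(1 + k_d·θ_c) = Y·Q·(S₀ − S)·θ_c, so V = 0.462 × 1120 × (2700 − 11.1) × 19.9 / [3520 × (1 + 0.0544 × 19.9)] = 2.77×10^7 / 7331 = 3777 m³.
HRT = V/Q = 3777 m³ / 1120 m³·d⁻¹ = 3.372 d × 24 = 80.94 h.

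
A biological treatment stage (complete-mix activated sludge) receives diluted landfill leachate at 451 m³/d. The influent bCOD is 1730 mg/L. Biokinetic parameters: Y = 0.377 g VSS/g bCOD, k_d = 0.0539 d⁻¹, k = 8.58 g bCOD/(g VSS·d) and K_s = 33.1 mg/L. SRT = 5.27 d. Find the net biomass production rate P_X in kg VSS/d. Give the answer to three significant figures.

From the Monod/SRT balance for a CMAS, S = K_s·(1+k_d θ_c)/[θ_c·(Y k − k_d) − 1] = 33.1 × (1 + 0.0539 × 5.27) / [5.27 × (0.377 × 8.58 − 0.0539) − 1] = 42.50 / 15.76 = 2.696 mg/L.
The observed yield is Y_obs = Y/(1 + k_d·θ_c) = 0.377 / (1 + 0.0539 × 5.27) = 0.377 / 1.284 = 0.2936 g VSS per g bCOD removed.
Substrate removed = Q·(S₀ − S) = 451 m³/d × (1730 − 2.70) g/m³ = 7.79×10^5 g/d = 779.0 kg/d.
Net biomass production P_X = Y_obs × Q·(S₀ − S) = 0.2936 × 779.0 = 228.7 kg VSS/d.

P_X ≈ 229 kg VSS/d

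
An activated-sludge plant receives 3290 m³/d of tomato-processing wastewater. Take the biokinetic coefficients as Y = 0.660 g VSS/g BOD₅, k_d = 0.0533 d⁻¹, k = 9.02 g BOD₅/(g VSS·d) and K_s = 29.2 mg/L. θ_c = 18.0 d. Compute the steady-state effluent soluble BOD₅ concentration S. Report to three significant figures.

Effluent substrate depends only on kinetics and SRT: S = K_s(1 + k_d θ_c) / [θ_c(Yk − k_d) − 1] = 29.2 × (1 + 0.0533 × 18.0) / [18.0 × (0.660 × 9.02 − 0.0533) − 1] = 57.21 / 105.2 = 0.5439 mg/L.

S ≈ 0.544 mg/L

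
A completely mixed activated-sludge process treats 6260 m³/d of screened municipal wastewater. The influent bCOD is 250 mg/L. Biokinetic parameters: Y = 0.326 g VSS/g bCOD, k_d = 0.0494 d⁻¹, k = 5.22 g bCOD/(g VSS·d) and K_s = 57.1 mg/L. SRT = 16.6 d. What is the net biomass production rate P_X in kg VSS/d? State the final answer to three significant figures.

Effluent substrate depends only on kinetics and SRT: S = K_s(1 + k_d θ_c) / [θ_c(Yk − k_d) − 1] = 57.1 × (1 + 0.0494 × 16.6) / [16.6 × (0.326 × 5.22 − 0.0494) − 1] = 103.9 / 26.43 = 3.932 mg/L.
Correct the yield for decay: Y_obs = Y/(1 + k_d θ_c) = 0.326 / (1 + 0.0494 × 16.6) = 0.326 / 1.820 = 0.1791.
Mass of bCOD removed per day: Q(S₀ − S) = 6260 × 246.1 g/m³ = 1540 kg/d.
Biomass produced: P_X = Y_obs·Q·ΔS = 0.1791 × 1540 ≈ 275.9 kg VSS/d.

P_X ≈ 276 kg VSS/d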